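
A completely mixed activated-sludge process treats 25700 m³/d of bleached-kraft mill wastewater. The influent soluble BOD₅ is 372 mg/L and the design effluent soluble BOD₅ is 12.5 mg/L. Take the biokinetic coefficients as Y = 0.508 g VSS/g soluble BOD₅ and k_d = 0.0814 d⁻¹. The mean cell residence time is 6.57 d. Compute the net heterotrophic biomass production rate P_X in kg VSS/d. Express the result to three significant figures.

Y_obs = Y / (1 + k_d θ_c) = 0.508 / (1 + 0.0814 × 6.57) = 0.508 / 1.535 = 0.3310.
Mass of soluble BOD₅ removed per day: Q(S₀ − S) = 25700 × 359.5 g/m³ = 9239 kg/d.
Net biomass production P_X = Y_obs × Q·(S₀ − S) = 0.3310 × 9239 = 3058 kg VSS/d.

P_X ≈ 3060 kg VSS/d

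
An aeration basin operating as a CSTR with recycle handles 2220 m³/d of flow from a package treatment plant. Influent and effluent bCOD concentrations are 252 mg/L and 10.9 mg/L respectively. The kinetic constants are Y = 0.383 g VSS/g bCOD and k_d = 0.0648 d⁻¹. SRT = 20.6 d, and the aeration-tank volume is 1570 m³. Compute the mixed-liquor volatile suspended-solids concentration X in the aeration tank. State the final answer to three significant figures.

From V·X·(1 + k_d·θ_c) = Y·Q·(S₀ − S)·θ_c: X = 0.383 × 2220 × (252 − 10.9) × 20.6 / [1570 × (1 + 0.0648 × 20.6)] = 1152 mg/L.

X ≈ 1150 mg/L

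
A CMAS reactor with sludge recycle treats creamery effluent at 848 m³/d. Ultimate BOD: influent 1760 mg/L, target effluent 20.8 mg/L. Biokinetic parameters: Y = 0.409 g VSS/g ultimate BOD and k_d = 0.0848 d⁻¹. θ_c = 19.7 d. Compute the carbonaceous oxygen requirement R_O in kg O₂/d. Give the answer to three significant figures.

R_O ≈ 1150 kg O₂/d

Y_obs = Y / (1 + k_d θ_c) = 0.409 / (1 + 0.0848 × 19.7) = 0.409 / 2.671 = 0.1532.
Mass of ultimate BOD removed per day: Q(S₀ − S) = 848 × 1739 g/m³ = 1475 kg/d.
P_X = Y_obs·Q·(S₀ − S) = 0.1532 × 1475 = 225.9 kg VSS/d.
R_O = Q·ΔS − 1.42 P_X = 1475 − 320.7 = 1154 kg O₂/d.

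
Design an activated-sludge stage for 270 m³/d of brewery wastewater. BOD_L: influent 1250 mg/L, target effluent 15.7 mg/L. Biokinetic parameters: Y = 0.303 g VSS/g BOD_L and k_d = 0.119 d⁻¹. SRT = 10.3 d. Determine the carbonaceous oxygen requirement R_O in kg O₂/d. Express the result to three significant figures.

The observed yield is Y_obs = Y/(1 + k_d·θ_c) = 0.303 / (1 + 0.119 × 10.3) = 0.303 / 2.226 = 0.1361 g VSS per g BOD_L removed.
Q·(S₀ − S) = 270 × (1250 − 15.7) × 10⁻³ = 333.3 kg/d removed.
Net sludge production P_X = 0.1361 × 333.3 = 45.37 kg VSS/d.
R_O = Q·(S₀ − S) − 1.42·P_X = 333.3 − 1.42 × 45.37 = 268.8 kg O₂/d.

R_O ≈ 269 kg O₂/d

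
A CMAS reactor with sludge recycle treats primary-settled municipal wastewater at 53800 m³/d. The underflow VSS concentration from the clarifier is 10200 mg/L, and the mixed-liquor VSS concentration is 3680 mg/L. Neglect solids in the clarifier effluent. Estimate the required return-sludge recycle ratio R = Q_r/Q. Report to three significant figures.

R ≈ 0.564

R = Q_r/Q = X/(X_r − X) = 3680 / (10200 − 3680) = 0.5644.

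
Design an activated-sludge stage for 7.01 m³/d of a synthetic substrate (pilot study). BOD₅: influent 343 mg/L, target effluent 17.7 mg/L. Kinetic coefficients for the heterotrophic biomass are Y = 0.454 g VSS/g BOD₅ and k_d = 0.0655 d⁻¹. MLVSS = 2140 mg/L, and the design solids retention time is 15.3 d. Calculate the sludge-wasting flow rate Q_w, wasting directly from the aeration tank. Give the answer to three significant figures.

From the SRT design equation V = Y Q (S₀−S) θ_c / [X (1 + k_d θ_c)] = 0.454 × 7.01 × (343 − 17.7) × 15.3 / [2140 × (1 + 0.0655 × 15.3)] = 1.58×10^4 / 4285 = 3.697 m³.
Wasting from the aeration tank: Q_w = V / θ_c = 3.697 / 15.3 = 0.2416 m³/d.

Q_w ≈ 0.242 m³/d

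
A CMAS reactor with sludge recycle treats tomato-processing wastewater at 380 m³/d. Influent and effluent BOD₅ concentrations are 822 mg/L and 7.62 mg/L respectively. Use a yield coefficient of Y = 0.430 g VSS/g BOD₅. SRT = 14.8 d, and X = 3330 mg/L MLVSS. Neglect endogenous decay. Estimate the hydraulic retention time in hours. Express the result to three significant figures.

V·X = Y·Q·ΔS·θ_c gives V = 0.430 × 380 × (822 − 7.62) × 14.8 / 3330 = 591.4 m³.
Hydraulic retention time τ = V/Q = 591.4 / 380 = 1.556 d = 37.35 h.

τ ≈ 37.4 h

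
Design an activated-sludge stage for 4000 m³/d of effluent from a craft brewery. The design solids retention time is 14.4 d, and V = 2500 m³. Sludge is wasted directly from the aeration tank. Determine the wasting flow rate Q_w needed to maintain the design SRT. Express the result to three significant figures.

Q_w ≈ 174 m³/d

With mixed-liquor wasting, θ_c = V/Q_w, so Q_w = V/θ_c = 2500/14.4 = 173.6 m³/d.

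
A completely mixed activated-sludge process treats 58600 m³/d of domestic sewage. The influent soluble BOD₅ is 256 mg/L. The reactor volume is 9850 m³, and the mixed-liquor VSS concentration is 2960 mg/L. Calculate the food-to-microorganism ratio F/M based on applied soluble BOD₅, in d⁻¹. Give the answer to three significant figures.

F/M ≈ 0.515 d⁻¹

F/M = applied load / biomass = Q·S₀/(V·X) = 58600 × 256 / (9850 × 2960) = 0.5145 d⁻¹.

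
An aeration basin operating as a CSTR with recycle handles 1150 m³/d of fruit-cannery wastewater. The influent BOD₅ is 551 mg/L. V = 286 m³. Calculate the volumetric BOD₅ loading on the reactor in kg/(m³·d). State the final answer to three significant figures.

L_v ≈ 2.22 kg BOD₅/(m³·d)

Applied BOD₅ load per unit volume = Q·S₀/V = (1150 × 551/1000)/286.0 = 2.216 kg BOD₅·m⁻³·d⁻¹.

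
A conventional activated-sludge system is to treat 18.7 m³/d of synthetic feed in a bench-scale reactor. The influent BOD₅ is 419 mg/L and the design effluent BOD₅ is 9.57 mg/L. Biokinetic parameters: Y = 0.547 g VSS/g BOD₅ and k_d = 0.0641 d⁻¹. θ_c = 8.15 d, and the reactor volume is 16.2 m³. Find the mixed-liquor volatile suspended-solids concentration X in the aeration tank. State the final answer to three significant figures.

X ≈ 1380 mg/L

X = Y·Q·ΔS·θ_c / [V·(1 + k_d θ_c)] = 0.547 × 18.7 × (419 − 9.57) × 8.15 / [16.2 × (1 + 0.0641 × 8.15)] = 1384 mg/L.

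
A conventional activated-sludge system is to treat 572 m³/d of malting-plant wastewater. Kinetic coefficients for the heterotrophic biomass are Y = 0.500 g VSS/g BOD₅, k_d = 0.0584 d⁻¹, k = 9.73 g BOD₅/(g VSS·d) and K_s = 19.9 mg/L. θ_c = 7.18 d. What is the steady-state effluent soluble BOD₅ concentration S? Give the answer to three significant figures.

S ≈ 0.843 mg/L

From the Monod/SRT balance for a CMAS, S = K_s·(1+k_d θ_c)/[θ_c·(Y k − k_d) − 1] = 19.9 × (1 + 0.0584 × 7.18) / [7.18 × (0.500 × 9.73 − 0.0584) − 1] = 28.24 / 33.51 = 0.8428 mg/L.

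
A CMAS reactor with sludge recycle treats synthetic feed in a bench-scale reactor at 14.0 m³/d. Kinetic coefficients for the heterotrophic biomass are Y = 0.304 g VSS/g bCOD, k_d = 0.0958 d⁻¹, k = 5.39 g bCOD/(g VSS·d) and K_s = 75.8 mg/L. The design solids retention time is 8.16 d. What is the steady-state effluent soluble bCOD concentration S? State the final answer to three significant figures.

From the Monod/SRT balance for a CMAS, S = K_s·(1+k_d θ_c)/[θ_c·(Y k − k_d) − 1] = 75.8 × (1 + 0.0958 × 8.16) / [8.16 × (0.304 × 5.39 − 0.0958) − 1] = 135.1 / 11.59 = 11.65 mg/L.

S ≈ 11.7 mg/L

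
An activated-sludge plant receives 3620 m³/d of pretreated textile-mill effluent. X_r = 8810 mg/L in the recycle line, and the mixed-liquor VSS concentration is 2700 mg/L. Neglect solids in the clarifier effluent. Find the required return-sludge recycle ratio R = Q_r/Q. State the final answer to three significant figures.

Mass balance around the secondary clarifier (neglecting effluent solids): R = X / (X_r − X) = 2700 / (8810 − 2700) = 0.4419.

R ≈ 0.442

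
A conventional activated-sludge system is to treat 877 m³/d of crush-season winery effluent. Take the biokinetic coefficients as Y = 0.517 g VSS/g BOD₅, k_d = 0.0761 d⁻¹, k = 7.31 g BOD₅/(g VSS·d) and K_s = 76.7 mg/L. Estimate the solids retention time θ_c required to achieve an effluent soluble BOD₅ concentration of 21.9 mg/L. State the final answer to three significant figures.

θ_c ≈ 1.31 d

At the target effluent, Y k S/(K_s+S) = 0.517×7.31×21.9/98.60 = 0.8394 d⁻¹.
Then 1/θ_c = μ − k_d = 0.8394 − 0.0761 = 0.7633 d⁻¹, giving θ_c = 1.310 d.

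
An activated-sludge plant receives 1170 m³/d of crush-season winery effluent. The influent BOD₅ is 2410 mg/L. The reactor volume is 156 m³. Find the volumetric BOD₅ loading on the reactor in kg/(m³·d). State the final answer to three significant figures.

Applied BOD₅ load per unit volume = Q·S₀/V = (1170 × 2410/1000)/156.0 = 18.07 kg BOD₅·m⁻³·d⁻¹.

L_v ≈ 18.1 kg BOD₅/(m³·d)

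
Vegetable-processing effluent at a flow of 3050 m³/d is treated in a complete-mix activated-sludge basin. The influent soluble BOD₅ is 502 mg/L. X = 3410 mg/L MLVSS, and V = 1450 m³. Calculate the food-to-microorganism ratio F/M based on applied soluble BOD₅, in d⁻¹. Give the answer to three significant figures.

F/M ≈ 0.310 d⁻¹

F/M = Q·S₀ / (V·X) = 3050 × 502 / (1450 × 3410) = 0.3097 g soluble BOD₅·(g VSS·d)⁻¹.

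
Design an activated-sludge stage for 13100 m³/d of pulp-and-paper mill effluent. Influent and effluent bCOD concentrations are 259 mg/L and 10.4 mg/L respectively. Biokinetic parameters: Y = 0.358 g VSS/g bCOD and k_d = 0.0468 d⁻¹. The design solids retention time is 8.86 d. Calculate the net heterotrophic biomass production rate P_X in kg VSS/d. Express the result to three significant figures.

P_X ≈ 824 kg VSS/d

The observed yield is Y_obs = Y/(1 + k_d·θ_c) = 0.358 / (1 + 0.0468 × 8.86) = 0.358 / 1.415 = 0.2531 g VSS per g bCOD removed.
ΔS = 259 − 10.4 = 248.6 mg/L, so the substrate removal rate is 13100 × 248.6/1000 = 3257 kg bCOD/d.
Net biomass production P_X = Y_obs × Q·(S₀ − S) = 0.2531 × 3257 = 824.2 kg VSS/d.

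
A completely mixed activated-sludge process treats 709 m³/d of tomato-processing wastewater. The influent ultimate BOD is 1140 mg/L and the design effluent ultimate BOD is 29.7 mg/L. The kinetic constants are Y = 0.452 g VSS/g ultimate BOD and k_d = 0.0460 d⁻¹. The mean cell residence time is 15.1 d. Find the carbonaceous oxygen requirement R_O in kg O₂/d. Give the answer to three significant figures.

R_O ≈ 489 kg O₂/d

The observed yield is Y_obs = Y/(1 + k_d·θ_c) = 0.452 / (1 + 0.0460 × 15.1) = 0.452 / 1.695 = 0.2667 g VSS per g ultimate BOD removed.
Q·(S₀ − S) = 709 × (1140 − 29.7) × 10⁻³ = 787.2 kg/d removed.
Net sludge production P_X = 0.2667 × 787.2 = 210.0 kg VSS/d.
R_O = Q·ΔS − 1.42 P_X = 787.2 − 298.2 = 489.0 kg O₂/d.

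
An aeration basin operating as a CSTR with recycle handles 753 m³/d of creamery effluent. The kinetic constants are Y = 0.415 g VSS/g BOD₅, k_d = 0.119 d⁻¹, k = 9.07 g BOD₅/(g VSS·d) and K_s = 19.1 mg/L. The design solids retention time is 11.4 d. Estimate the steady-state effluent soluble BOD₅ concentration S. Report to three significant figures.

S ≈ 1.11 mg/L

Effluent substrate depends only on kinetics and SRT: S = K_s(1 + k_d θ_c) / [θ_c(Yk − k_d) − 1] = 19.1 × (1 + 0.119 × 11.4) / [11.4 × (0.415 × 9.07 − 0.119) − 1] = 45.01 / 40.55 = 1.110 mg/L.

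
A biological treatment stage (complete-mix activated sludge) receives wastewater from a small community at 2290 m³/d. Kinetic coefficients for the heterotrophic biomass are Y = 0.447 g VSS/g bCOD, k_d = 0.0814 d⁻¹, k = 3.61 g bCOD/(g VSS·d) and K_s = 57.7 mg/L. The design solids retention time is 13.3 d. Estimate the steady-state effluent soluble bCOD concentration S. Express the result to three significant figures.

Effluent substrate depends only on kinetics and SRT: S = K_s(1 + k_d θ_c) / [θ_c(Yk − k_d) − 1] = 57.7 × (1 + 0.0814 × 13.3) / [13.3 × (0.447 × 3.61 − 0.0814) − 1] = 120.2 / 19.38 = 6.201 mg/L.

S ≈ 6.20 mg/L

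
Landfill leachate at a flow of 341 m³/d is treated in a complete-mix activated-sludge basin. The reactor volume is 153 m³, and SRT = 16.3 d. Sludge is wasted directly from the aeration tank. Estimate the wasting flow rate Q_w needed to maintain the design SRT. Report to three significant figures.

Q_w ≈ 9.39 m³/d

Wasting from the aeration tank: Q_w = V / θ_c = 153.0 / 16.3 = 9.387 m³/d.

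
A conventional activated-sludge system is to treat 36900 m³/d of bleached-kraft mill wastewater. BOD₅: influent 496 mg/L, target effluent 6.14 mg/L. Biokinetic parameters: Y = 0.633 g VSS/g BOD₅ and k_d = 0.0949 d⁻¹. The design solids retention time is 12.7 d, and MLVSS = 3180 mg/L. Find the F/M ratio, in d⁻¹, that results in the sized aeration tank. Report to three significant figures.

Rearranging the biomass balance for a CMAS with decay, V = Y·Q·ΔS·θ_c / [X·(1+k_d θ_c)] = 0.633 × 36900 × (496 − 6.14) × 12.7 / [3180 × (1 + 0.0949 × 12.7)] = 1.45×10^8 / 7013 = 20722 m³.
Food-to-microorganism ratio F/M = Q S₀ / (V X) = 36900 × 496 / (20722 × 3180) = 0.2778 d⁻¹.

F/M ≈ 0.278 d⁻¹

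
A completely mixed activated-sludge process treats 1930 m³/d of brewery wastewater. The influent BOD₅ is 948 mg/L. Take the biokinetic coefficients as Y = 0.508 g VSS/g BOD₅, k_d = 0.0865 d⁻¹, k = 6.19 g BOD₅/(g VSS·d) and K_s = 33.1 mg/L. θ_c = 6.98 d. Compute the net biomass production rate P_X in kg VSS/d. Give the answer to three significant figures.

P_X ≈ 578 kg VSS/d

For a completely mixed reactor with recycle the Lawrence–McCarty relation gives S = K_s·(1 + k_d·θ_c) / [θ_c·(Y·k − k_d) − 1] = 33.1 × (1 + 0.0865 × 6.98) / [6.98 × (0.508 × 6.19 − 0.0865) − 1] = 53.08 / 20.34 = 2.609 mg/L.
Observed yield with endogenous decay: Y_obs = Y / (1 + k_d·θ_c) = 0.508 / (1 + 0.0865 × 6.98) = 0.508 / 1.604 = 0.3168 g VSS/g BOD₅.
Q·(S₀ − S) = 1930 × (948 − 2.61) × 10⁻³ = 1825 kg/d removed.
So the net sludge growth is P_X = 0.3168 × 1825 = 577.9 kg VSS/d.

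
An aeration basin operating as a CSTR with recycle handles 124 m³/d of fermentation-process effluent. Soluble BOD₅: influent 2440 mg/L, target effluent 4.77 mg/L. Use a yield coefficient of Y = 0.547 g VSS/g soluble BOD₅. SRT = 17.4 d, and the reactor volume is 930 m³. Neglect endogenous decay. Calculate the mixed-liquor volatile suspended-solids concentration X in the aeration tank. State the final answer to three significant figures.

From V·X = Y·Q·(S₀ − S)·θ_c (decay neglected): X = 0.547 × 124 × (2440 − 4.77) × 17.4 / 930 = 3090 mg/L.

X ≈ 3090 mg/L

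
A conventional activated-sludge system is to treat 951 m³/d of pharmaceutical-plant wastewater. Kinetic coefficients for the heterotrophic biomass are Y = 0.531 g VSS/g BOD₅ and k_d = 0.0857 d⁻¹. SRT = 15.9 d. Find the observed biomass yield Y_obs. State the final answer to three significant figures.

Y_obs ≈ 0.225 g VSS/g BOD₅

Y_obs = Y / (1 + k_d θ_c) = 0.531 / (1 + 0.0857 × 15.9) = 0.531 / 2.363 = 0.2247.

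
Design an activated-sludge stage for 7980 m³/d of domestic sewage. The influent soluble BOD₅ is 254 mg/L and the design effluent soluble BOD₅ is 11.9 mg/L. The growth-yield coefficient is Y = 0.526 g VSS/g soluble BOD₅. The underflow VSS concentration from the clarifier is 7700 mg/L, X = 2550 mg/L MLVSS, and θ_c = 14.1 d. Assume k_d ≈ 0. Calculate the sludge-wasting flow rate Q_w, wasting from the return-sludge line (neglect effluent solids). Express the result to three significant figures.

Q_w ≈ 132 m³/d

V·X = Y·Q·ΔS·θ_c gives V = 0.526 × 7980 × (254 − 11.9) × 14.1 / 2550 = 5619 m³.
θ_c = V·X/(Q_w·X_r) when wasting from the recycle, so Q_w = V·X/(θ_c·X_r) = 5619 × 2550 / (14.1 × 7700) = 132.0 m³/d.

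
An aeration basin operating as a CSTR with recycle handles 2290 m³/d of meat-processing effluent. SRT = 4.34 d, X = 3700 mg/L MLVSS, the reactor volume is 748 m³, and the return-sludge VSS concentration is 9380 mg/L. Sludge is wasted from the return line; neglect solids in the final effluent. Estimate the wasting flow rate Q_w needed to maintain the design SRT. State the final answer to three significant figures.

Q_w ≈ 68.0 m³/d

Q_w = (V·X)/(θ_c X_r) = 748.0 × 3700 / (4.34 × 9380) = 67.98 m³/d.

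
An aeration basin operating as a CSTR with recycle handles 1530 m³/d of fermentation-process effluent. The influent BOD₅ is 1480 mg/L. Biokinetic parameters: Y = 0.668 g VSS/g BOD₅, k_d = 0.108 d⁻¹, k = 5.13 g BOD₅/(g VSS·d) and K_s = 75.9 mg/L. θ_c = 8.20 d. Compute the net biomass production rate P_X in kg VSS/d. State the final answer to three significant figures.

Effluent substrate depends only on kinetics and SRT: S = K_s(1 + k_d θ_c) / [θ_c(Yk − k_d) − 1] = 75.9 × (1 + 0.108 × 8.20) / [8.20 × (0.668 × 5.13 − 0.108) − 1] = 143.1 / 26.21 = 5.459 mg/L.
Observed yield with endogenous decay: Y_obs = Y / (1 + k_d·θ_c) = 0.668 / (1 + 0.108 × 8.20) = 0.668 / 1.886 = 0.3543 g VSS/g BOD₅.
ΔS = 1480 − 5.46 = 1475 mg/L, so the substrate removal rate is 1530 × 1475/1000 = 2256 kg BOD₅/d.
Biomass produced: P_X = Y_obs·Q·ΔS = 0.3543 × 2256 ≈ 799.2 kg VSS/d.

P_X ≈ 799 kg VSS/d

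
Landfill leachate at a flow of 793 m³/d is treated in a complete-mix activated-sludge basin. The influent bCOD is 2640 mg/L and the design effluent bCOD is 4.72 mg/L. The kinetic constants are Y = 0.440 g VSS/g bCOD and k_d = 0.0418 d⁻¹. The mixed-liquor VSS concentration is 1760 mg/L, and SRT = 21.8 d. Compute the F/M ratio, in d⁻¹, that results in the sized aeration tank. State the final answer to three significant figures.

F/M ≈ 0.200 d⁻¹

Rearranging the biomass balance for a CMAS with decay, V = Y·Q·ΔS·θ_c / [X·(1+k_d θ_c)] = 0.440 × 793 × (2640 − 4.72) × 21.8 / [1760 × (1 + 0.0418 × 21.8)] = 2×10^7 / 3364 = 5959 m³.
F/M = applied load / biomass = Q·S₀/(V·X) = 793 × 2640 / (5959 × 1760) = 0.1996 d⁻¹.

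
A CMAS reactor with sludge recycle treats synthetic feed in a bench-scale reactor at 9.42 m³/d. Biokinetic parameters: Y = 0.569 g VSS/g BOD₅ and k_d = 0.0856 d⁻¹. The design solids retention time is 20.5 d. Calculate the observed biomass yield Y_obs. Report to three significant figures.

The observed yield is Y_obs = Y/(1 + k_d·θ_c) = 0.569 / (1 + 0.0856 × 20.5) = 0.569 / 2.755 = 0.2065 g VSS per g BOD₅ removed.

Y_obs ≈ 0.207 g VSS/g BOD₅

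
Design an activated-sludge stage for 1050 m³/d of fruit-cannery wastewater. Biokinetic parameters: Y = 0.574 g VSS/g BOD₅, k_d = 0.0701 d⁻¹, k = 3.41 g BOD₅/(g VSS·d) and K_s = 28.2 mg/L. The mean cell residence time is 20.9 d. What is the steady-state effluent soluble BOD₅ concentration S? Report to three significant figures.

For a completely mixed reactor with recycle the Lawrence–McCarty relation gives S = K_s·(1 + k_d·θ_c) / [θ_c·(Y·k − k_d) − 1] = 28.2 × (1 + 0.0701 × 20.9) / [20.9 × (0.574 × 3.41 − 0.0701) − 1] = 69.52 / 38.44 = 1.808 mg/L.

S ≈ 1.81 mg/L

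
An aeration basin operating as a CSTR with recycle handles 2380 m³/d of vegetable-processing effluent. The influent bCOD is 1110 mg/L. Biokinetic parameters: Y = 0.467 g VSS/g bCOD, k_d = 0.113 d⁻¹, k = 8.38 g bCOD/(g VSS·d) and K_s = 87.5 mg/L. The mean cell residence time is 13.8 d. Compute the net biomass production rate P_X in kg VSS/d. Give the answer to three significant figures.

Effluent substrate depends only on kinetics and SRT: S = K_s(1 + k_d θ_c) / [θ_c(Yk − k_d) − 1] = 87.5 × (1 + 0.113 × 13.8) / [13.8 × (0.467 × 8.38 − 0.113) − 1] = 223.9 / 51.45 = 4.353 mg/L.
Observed yield with endogenous decay: Y_obs = Y / (1 + k_d·θ_c) = 0.467 / (1 + 0.113 × 13.8) = 0.467 / 2.559 = 0.1825 g VSS/g bCOD.
ΔS = 1110 − 4.35 = 1106 mg/L, so the substrate removal rate is 2380 × 1106/1000 = 2631 kg bCOD/d.
P_X = Y_obs · Q(S₀ − S) = 0.1825 × 2631 = 480.1 kg VSS/d.

P_X ≈ 480 kg VSS/d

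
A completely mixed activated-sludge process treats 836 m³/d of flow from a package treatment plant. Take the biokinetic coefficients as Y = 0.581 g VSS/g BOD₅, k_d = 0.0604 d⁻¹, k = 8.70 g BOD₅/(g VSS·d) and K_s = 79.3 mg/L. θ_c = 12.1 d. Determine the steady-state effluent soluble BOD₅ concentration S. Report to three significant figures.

Effluent substrate depends only on kinetics and SRT: S = K_s(1 + k_d θ_c) / [θ_c(Yk − k_d) − 1] = 79.3 × (1 + 0.0604 × 12.1) / [12.1 × (0.581 × 8.70 − 0.0604) − 1] = 137.3 / 59.43 = 2.309 mg/L.

S ≈ 2.31 mg/L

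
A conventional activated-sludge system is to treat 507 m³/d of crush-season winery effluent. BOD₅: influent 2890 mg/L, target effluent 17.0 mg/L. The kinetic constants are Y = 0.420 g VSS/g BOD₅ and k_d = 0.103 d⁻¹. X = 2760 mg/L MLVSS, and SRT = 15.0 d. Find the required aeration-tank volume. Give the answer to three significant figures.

From the SRT design equation V = Y Q (S₀−S) θ_c / [X (1 + k_d θ_c)] = 0.420 × 507 × (2890 − 17.0) × 15.0 / [2760 × (1 + 0.103 × 15.0)] = 9.18×10^6 / 7024 = 1306 m³.

V ≈ 1310 m³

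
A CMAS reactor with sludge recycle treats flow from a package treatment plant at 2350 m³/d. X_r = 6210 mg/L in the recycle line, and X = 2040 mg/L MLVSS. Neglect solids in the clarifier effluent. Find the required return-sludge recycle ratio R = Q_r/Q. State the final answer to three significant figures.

R ≈ 0.489

Mass balance around the secondary clarifier (neglecting effluent solids): R = X / (X_r − X) = 2040 / (6210 − 2040) = 0.4892.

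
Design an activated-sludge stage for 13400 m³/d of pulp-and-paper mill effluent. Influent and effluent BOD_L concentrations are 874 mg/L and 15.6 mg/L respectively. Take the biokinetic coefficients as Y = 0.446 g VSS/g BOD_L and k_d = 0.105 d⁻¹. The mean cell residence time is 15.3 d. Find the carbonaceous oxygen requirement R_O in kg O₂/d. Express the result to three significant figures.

R_O ≈ 8710 kg O₂/d

Y_obs = Y / (1 + k_d θ_c) = 0.446 / (1 + 0.105 × 15.3) = 0.446 / 2.607 = 0.1711.
Q·(S₀ − S) = 13400 × (874 − 15.6) × 10⁻³ = 11503 kg/d removed.
Net sludge production P_X = 0.1711 × 11503 = 1968 kg VSS/d.
R_O = Q·ΔS − 1.42 P_X = 11503 − 2795 = 8708 kg O₂/d.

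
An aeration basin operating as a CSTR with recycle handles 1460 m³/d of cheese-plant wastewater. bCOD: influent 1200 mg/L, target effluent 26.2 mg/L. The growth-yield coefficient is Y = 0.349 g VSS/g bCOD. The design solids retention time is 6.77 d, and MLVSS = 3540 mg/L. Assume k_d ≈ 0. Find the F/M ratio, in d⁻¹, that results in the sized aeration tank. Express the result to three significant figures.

F/M ≈ 0.433 d⁻¹

V·X = Y·Q·ΔS·θ_c gives V = 0.349 × 1460 × (1200 − 26.2) × 6.77 / 3540 = 1144 m³.
F/M = Q·S₀ / (V·X) = 1460 × 1200 / (1144 × 3540) = 0.4327 g bCOD·(g VSS·d)⁻¹.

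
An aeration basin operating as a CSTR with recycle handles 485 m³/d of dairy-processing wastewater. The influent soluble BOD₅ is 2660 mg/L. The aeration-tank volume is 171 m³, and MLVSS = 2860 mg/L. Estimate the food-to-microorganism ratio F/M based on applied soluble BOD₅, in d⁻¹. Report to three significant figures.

F/M ≈ 2.64 d⁻¹

F/M = applied load / biomass = Q·S₀/(V·X) = 485 × 2660 / (171.0 × 2860) = 2.638 d⁻¹.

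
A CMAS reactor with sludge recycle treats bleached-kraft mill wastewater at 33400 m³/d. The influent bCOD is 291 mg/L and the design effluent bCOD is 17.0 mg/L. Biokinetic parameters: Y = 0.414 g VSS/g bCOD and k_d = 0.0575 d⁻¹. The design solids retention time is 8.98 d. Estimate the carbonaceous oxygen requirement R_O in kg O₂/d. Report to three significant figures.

R_O ≈ 5600 kg O₂/d

Correct the yield for decay: Y_obs = Y/(1 + k_d θ_c) = 0.414 / (1 + 0.0575 × 8.98) = 0.414 / 1.516 = 0.2730.
ΔS = 291 − 17.0 = 274.0 mg/L, so the substrate removal rate is 33400 × 274.0/1000 = 9152 kg bCOD/d.
Biomass synthesised: P_X = Y_obs × 9152 = 2499 kg VSS/d.
Carbonaceous O₂ demand = substrate oxidised − cell-mass equivalent = 9152 − 1.42 × 2499 = 5604 kg O₂/d.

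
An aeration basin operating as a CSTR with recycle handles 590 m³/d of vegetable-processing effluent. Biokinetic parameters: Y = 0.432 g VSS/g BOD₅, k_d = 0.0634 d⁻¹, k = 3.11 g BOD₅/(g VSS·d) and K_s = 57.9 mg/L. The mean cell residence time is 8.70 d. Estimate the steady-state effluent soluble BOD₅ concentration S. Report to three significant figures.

S ≈ 8.86 mg/L

From the Monod/SRT balance for a CMAS, S = K_s·(1+k_d θ_c)/[θ_c·(Y k − k_d) − 1] = 57.9 × (1 + 0.0634 × 8.70) / [8.70 × (0.432 × 3.11 − 0.0634) − 1] = 89.84 / 10.14 = 8.862 mg/L.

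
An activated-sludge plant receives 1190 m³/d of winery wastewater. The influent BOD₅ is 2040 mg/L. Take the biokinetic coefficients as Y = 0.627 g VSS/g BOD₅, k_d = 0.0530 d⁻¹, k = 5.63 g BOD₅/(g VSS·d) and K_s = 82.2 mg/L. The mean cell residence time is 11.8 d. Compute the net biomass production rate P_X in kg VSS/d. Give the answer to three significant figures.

P_X ≈ 935 kg VSS/d

For a completely mixed reactor with recycle the Lawrence–McCarty relation gives S = K_s·(1 + k_d·θ_c) / [θ_c·(Y·k − k_d) − 1] = 82.2 × (1 + 0.0530 × 11.8) / [11.8 × (0.627 × 5.63 − 0.0530) − 1] = 133.6 / 40.03 = 3.338 mg/L.
Correct the yield for decay: Y_obs = Y/(1 + k_d θ_c) = 0.627 / (1 + 0.0530 × 11.8) = 0.627 / 1.625 = 0.3858.
Q·(S₀ − S) = 1190 × (2040 − 3.34) × 10⁻³ = 2424 kg/d removed.
So the net sludge growth is P_X = 0.3858 × 2424 = 934.9 kg VSS/d.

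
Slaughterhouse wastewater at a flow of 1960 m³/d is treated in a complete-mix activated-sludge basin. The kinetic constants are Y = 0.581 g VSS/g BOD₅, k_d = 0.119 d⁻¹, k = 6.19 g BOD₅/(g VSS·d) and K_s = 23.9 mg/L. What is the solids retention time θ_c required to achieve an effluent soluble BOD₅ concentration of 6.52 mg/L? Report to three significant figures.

θ_c ≈ 1.53 d

Specific growth rate at S = 6.52 mg/L: μ = YkS/(K_s+S) = 0.581·6.19·6.52/(23.9+6.52) = 0.7708 d⁻¹.
θ_c = 1/(μ − k_d) = 1/(0.7708 − 0.119) = 1/0.6518 = 1.534 d.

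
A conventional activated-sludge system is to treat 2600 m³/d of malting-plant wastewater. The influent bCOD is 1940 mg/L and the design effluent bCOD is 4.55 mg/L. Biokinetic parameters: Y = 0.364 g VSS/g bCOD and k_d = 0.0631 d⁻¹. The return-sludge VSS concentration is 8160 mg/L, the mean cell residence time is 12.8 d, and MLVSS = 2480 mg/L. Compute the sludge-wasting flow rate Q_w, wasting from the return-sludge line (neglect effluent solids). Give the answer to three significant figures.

From the SRT design equation V = Y Q (S₀−S) θ_c / [X (1 + k_d θ_c)] = 0.364 × 2600 × (1940 − 4.55) × 12.8 / [2480 × (1 + 0.0631 × 12.8)] = 2.34×10^7 / 4483 = 5230 m³.
Q_w = (V·X)/(θ_c X_r) = 5230 × 2480 / (12.8 × 8160) = 124.2 m³/d.

Q_w ≈ 124 m³/d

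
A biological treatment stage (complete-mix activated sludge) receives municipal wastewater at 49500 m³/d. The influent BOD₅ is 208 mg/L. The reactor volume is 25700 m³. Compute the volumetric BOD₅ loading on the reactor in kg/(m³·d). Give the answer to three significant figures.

L_v ≈ 0.401 kg BOD₅/(m³·d)

Volumetric loading L_v = Q·S₀ / V = 49500 × 208 g/m³ / 25700 m³ = 400.6 g/(m³·d) = 0.4006 kg BOD₅/(m³·d).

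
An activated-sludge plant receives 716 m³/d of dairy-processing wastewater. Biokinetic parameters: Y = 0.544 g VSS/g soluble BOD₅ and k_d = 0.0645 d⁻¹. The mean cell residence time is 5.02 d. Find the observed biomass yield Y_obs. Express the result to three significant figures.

Y_obs ≈ 0.411 g VSS/g soluble BOD₅

The observed yield is Y_obs = Y/(1 + k_d·θ_c) = 0.544 / (1 + 0.0645 × 5.02) = 0.544 / 1.324 = 0.4109 g VSS per g soluble BOD₅ removed.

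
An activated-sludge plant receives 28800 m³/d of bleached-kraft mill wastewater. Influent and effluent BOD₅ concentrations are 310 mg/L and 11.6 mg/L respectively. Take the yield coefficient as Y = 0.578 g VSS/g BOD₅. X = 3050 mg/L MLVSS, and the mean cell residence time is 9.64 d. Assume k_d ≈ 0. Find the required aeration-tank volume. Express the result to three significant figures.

V ≈ 15700 m³

V·X = Y·Q·ΔS·θ_c gives V = 0.578 × 28800 × (310 − 11.6) × 9.64 / 3050 = 15700 m³.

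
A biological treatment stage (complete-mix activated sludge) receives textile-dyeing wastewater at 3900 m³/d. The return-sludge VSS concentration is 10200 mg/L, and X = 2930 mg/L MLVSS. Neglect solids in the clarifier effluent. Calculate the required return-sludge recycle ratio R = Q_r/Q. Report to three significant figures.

Solids balance on the clarifier gives (1+R)X = R·X_r, so R = X/(X_r − X) = 2930 / (10200 − 2930) = 0.4030.

R ≈ 0.403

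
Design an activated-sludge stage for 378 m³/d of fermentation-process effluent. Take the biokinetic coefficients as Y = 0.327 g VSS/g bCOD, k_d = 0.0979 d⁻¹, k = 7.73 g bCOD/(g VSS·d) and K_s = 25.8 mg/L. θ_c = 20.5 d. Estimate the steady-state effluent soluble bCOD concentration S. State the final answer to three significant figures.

S ≈ 1.59 mg/L

Effluent substrate depends only on kinetics and SRT: S = K_s(1 + k_d θ_c) / [θ_c(Yk − k_d) − 1] = 25.8 × (1 + 0.0979 × 20.5) / [20.5 × (0.327 × 7.73 − 0.0979) − 1] = 77.58 / 48.81 = 1.589 mg/L.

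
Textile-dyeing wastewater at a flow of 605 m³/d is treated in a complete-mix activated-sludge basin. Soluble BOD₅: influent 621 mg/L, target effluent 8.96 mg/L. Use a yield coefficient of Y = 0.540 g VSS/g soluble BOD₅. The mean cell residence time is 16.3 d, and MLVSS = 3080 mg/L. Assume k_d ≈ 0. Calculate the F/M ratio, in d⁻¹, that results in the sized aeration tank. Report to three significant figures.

F/M ≈ 0.115 d⁻¹

Biomass mass balance (decay neglected): V·X = Y·Q·(S₀ − S)·θ_c, so V = 0.540 × 605 × (621 − 8.96) × 16.3 / 3080 = 1058 m³.
Food-to-microorganism ratio F/M = Q S₀ / (V X) = 605 × 621 / (1058 × 3080) = 0.1153 d⁻¹.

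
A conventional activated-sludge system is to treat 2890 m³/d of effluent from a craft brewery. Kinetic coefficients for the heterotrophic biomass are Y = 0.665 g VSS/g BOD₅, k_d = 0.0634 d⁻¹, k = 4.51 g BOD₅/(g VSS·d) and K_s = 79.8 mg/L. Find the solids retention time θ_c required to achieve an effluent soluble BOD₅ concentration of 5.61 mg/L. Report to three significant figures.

θ_c ≈ 7.49 d

Specific growth rate at S = 5.61 mg/L: μ = YkS/(K_s+S) = 0.665·4.51·5.61/(79.8+5.61) = 0.1970 d⁻¹.
θ_c = 1/(μ − k_d) = 1/(0.1970 − 0.0634) = 1/0.1336 = 7.485 d.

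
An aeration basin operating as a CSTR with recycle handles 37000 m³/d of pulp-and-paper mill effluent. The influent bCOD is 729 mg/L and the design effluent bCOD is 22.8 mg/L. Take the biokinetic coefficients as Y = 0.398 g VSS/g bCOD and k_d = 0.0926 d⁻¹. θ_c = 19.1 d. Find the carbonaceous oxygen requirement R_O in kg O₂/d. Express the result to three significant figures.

R_O ≈ 20800 kg O₂/d

Correct the yield for decay: Y_obs = Y/(1 + k_d θ_c) = 0.398 / (1 + 0.0926 × 19.1) = 0.398 / 2.769 = 0.1438.
Mass of bCOD removed per day: Q(S₀ − S) = 37000 × 706.2 g/m³ = 26129 kg/d.
Biomass synthesised: P_X = Y_obs × 26129 = 3756 kg VSS/d.
R_O = Q·ΔS − 1.42 P_X = 26129 − 5334 = 20796 kg O₂/d.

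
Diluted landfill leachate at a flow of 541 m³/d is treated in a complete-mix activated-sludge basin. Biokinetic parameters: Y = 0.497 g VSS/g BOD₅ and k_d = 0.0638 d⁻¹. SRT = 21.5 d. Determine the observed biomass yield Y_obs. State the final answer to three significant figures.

Y_obs ≈ 0.210 g VSS/g BOD₅

Correct the yield for decay: Y_obs = Y/(1 + k_d θ_c) = 0.497 / (1 + 0.0638 × 21.5) = 0.497 / 2.372 = 0.2096.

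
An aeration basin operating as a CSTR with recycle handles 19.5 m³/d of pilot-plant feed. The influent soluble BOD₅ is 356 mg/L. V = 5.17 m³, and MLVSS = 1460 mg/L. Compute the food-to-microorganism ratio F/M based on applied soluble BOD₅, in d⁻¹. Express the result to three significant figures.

F/M ≈ 0.920 d⁻¹

Food-to-microorganism ratio F/M = Q S₀ / (V X) = 19.5 × 356 / (5.170 × 1460) = 0.9197 d⁻¹.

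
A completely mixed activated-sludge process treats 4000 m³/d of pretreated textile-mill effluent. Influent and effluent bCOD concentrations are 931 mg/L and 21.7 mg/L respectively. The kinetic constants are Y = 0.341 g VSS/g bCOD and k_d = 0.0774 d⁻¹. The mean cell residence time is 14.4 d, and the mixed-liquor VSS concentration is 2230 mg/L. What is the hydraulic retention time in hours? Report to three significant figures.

Rearranging the biomass balance for a CMAS with decay, V = Y·Q·ΔS·θ_c / [X·(1+k_d θ_c)] = 0.341 × 4000 × (931 − 21.7) × 14.4 / [2230 × (1 + 0.0774 × 14.4)] = 1.79×10^7 / 4715 = 3788 m³.
Hydraulic retention time τ = V/Q = 3788 / 4000 = 0.9469 d = 22.73 h.

τ ≈ 22.7 h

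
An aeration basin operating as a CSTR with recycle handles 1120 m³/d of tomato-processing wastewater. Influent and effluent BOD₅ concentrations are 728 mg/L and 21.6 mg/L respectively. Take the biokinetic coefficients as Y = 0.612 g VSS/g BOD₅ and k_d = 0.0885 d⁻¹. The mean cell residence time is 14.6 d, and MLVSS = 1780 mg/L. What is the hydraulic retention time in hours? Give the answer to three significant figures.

τ ≈ 37.1 h

Steady-state biomass mass balance: V·X·(1 + k_d·θ_c) = Y·Q·(S₀ − S)·θ_c, so V = 0.612 × 1120 × (728 − 21.6) × 14.6 / [1780 × (1 + 0.0885 × 14.6)] = 7.07×10^6 / 4080 = 1733 m³.
Hydraulic retention time τ = V/Q = 1733 / 1120 = 1.547 d = 37.13 h.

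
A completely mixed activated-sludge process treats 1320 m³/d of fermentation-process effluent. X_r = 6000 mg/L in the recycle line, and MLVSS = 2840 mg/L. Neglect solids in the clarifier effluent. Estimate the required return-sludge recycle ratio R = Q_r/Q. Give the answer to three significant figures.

R = Q_r/Q = X/(X_r − X) = 2840 / (6000 − 2840) = 0.8987.

R ≈ 0.899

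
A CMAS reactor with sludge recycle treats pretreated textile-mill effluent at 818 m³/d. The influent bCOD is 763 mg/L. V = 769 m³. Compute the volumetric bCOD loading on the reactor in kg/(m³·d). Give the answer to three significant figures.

Volumetric loading L_v = Q·S₀ / V = 818 × 763 g/m³ / 769.0 m³ = 811.6 g/(m³·d) = 0.8116 kg bCOD/(m³·d).

L_v ≈ 0.812 kg bCOD/(m³·d)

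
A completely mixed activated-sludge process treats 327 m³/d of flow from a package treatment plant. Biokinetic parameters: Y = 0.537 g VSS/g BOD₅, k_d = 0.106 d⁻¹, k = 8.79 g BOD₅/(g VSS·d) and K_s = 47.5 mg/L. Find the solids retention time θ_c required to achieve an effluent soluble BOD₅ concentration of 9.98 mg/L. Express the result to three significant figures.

θ_c ≈ 1.40 d

At the target effluent, Y k S/(K_s+S) = 0.537×8.79×9.98/57.48 = 0.8196 d⁻¹.
1/θ_c = 0.8196 − 0.106 = 0.7136 d⁻¹, so θ_c = 1.401 d.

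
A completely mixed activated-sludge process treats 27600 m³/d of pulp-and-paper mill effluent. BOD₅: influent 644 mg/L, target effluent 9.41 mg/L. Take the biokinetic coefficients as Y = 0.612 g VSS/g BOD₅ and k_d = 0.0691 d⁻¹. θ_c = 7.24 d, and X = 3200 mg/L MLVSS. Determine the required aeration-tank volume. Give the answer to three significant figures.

V ≈ 16200 m³

From the SRT design equation V = Y Q (S₀−S) θ_c / [X (1 + k_d θ_c)] = 0.612 × 27600 × (644 − 9.41) × 7.24 / [3200 × (1 + 0.0691 × 7.24)] = 7.76×10^7 / 4801 = 16165 m³.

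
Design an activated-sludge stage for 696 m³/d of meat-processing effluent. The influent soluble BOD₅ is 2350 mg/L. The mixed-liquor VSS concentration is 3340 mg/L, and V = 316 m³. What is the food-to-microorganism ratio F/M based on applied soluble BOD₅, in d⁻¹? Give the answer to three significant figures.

F/M = Q·S₀ / (V·X) = 696 × 2350 / (316.0 × 3340) = 1.550 g soluble BOD₅·(g VSS·d)⁻¹.

F/M ≈ 1.55 d⁻¹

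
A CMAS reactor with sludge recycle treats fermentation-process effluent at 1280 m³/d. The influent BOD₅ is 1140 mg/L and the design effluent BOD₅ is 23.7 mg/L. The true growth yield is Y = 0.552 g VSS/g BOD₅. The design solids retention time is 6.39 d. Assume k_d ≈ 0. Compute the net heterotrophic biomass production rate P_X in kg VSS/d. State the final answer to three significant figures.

P_X ≈ 789 kg VSS/d

No decay correction is needed, so Y_obs = Y = 0.552.
Q·(S₀ − S) = 1280 × (1140 − 23.7) × 10⁻³ = 1429 kg/d removed.
So the net sludge growth is P_X = 0.5520 × 1429 = 788.7 kg VSS/d.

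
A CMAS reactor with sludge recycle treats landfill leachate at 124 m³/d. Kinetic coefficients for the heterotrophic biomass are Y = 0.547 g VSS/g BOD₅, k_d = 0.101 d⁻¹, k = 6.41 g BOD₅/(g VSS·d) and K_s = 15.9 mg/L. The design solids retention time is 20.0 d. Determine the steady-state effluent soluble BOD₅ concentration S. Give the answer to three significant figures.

S ≈ 0.716 mg/L

Effluent substrate depends only on kinetics and SRT: S = K_s(1 + k_d θ_c) / [θ_c(Yk − k_d) − 1] = 15.9 × (1 + 0.101 × 20.0) / [20.0 × (0.547 × 6.41 − 0.101) − 1] = 48.02 / 67.11 = 0.7156 mg/L.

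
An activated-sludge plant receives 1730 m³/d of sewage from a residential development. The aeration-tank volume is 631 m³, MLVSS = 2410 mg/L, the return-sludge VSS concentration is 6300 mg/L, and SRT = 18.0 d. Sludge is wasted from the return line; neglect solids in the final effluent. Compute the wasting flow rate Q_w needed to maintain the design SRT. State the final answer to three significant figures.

Q_w = (V·X)/(θ_c X_r) = 631.0 × 2410 / (18.0 × 6300) = 13.41 m³/d.

Q_w ≈ 13.4 m³/d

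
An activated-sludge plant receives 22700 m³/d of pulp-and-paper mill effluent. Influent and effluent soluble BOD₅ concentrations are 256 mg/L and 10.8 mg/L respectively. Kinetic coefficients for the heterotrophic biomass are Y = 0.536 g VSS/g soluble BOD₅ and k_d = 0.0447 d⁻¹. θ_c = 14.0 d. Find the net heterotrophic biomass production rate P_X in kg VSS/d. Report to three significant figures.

P_X ≈ 1840 kg VSS/d

Observed yield with endogenous decay: Y_obs = Y / (1 + k_d·θ_c) = 0.536 / (1 + 0.0447 × 14.0) = 0.536 / 1.626 = 0.3297 g VSS/g soluble BOD₅.
ΔS = 256 − 10.8 = 245.2 mg/L, so the substrate removal rate is 22700 × 245.2/1000 = 5566 kg soluble BOD₅/d.
P_X = Y_obs · Q(S₀ − S) = 0.3297 × 5566 = 1835 kg VSS/d.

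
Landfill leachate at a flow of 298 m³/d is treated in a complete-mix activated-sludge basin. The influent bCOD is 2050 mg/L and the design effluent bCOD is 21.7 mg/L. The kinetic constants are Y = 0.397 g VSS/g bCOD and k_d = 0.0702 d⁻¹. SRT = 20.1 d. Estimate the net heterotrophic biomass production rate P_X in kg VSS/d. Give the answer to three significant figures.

P_X ≈ 99.5 kg VSS/d

Observed yield with endogenous decay: Y_obs = Y / (1 + k_d·θ_c) = 0.397 / (1 + 0.0702 × 20.1) = 0.397 / 2.411 = 0.1647 g VSS/g bCOD.
Q·(S₀ − S) = 298 × (2050 − 21.7) × 10⁻³ = 604.4 kg/d removed.
So the net sludge growth is P_X = 0.1647 × 604.4 = 99.53 kg VSS/d.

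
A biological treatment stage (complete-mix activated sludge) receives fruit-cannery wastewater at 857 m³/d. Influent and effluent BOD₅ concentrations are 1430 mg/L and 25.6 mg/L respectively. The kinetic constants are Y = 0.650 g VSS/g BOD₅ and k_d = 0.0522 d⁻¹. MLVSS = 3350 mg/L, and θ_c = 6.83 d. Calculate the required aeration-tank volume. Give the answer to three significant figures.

From the SRT design equation V = Y Q (S₀−S) θ_c / [X (1 + k_d θ_c)] = 0.650 × 857 × (1430 − 25.6) × 6.83 / [3350 × (1 + 0.0522 × 6.83)] = 5.34×10^6 / 4544 = 1176 m³.

V ≈ 1180 m³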